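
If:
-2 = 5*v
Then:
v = -2/5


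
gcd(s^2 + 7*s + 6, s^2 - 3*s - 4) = s + 1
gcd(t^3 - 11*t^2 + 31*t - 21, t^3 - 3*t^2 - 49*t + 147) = t^2 - 10*t + 21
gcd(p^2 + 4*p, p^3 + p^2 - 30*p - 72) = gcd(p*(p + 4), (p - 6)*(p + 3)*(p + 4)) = p + 4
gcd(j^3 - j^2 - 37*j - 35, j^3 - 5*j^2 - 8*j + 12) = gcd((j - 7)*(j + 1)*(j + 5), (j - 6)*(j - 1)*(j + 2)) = 1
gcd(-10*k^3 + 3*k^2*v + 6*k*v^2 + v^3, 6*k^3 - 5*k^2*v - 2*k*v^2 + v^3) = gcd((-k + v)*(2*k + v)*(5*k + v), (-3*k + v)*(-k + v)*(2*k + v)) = -2*k^2 + k*v + v^2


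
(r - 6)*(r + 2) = r^2 - 4*r - 12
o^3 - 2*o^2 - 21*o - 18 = (o - 6)*(o + 1)*(o + 3)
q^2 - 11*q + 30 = (q - 6)*(q - 5)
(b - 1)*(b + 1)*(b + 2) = b^3 + 2*b^2 - b - 2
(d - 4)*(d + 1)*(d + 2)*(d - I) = d^4 - d^3 - I*d^3 - 10*d^2 + I*d^2 - 8*d + 10*I*d + 8*I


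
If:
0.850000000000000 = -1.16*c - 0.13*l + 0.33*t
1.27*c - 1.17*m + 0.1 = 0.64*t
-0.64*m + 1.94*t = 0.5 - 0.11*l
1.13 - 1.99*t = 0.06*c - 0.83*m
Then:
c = -0.01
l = -5.18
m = -0.20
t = 0.49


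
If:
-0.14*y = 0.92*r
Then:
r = -0.152173913043478*y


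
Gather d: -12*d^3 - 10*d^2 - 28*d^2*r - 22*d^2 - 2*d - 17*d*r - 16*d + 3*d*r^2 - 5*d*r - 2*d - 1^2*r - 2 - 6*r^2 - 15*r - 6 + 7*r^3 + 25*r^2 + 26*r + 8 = -12*d^3 + d^2*(-28*r - 32) + d*(3*r^2 - 22*r - 20) + 7*r^3 + 19*r^2 + 10*r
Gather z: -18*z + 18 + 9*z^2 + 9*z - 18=9*z^2 - 9*z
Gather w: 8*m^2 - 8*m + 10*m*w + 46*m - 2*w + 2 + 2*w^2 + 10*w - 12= 8*m^2 + 38*m + 2*w^2 + w*(10*m + 8) - 10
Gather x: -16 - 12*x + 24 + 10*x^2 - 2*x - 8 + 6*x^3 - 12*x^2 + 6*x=6*x^3 - 2*x^2 - 8*x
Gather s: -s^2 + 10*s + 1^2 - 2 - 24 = -s^2 + 10*s - 25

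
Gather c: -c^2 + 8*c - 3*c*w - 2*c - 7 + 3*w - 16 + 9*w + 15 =-c^2 + c*(6 - 3*w) + 12*w - 8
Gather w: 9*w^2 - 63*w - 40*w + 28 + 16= 9*w^2 - 103*w + 44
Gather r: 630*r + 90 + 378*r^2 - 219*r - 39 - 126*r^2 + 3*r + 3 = 252*r^2 + 414*r + 54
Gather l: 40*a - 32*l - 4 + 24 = 40*a - 32*l + 20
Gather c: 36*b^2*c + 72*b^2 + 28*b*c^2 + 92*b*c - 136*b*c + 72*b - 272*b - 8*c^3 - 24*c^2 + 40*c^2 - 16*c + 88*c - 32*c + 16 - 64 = 72*b^2 - 200*b - 8*c^3 + c^2*(28*b + 16) + c*(36*b^2 - 44*b + 40) - 48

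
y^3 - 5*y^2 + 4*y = y*(y - 4)*(y - 1)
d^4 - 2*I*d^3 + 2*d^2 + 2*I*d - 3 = (d - 1)*(d + 1)*(d - 3*I)*(d + I)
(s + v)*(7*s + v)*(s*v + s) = 7*s^3*v + 7*s^3 + 8*s^2*v^2 + 8*s^2*v + s*v^3 + s*v^2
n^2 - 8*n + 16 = (n - 4)^2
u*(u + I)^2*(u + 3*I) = u^4 + 5*I*u^3 - 7*u^2 - 3*I*u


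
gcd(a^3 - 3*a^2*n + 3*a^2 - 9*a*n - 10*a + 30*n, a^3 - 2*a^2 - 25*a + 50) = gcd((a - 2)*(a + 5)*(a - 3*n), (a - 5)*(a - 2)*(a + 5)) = a^2 + 3*a - 10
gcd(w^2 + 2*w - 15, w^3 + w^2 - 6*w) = 1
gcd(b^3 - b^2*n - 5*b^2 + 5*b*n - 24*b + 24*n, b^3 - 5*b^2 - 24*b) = b^2 - 5*b - 24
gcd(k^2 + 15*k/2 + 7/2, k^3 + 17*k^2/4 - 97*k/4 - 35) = k + 7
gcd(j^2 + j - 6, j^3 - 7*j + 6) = j^2 + j - 6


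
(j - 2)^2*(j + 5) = j^3 + j^2 - 16*j + 20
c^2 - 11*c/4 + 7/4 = (c - 7/4)*(c - 1)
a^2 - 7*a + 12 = (a - 4)*(a - 3)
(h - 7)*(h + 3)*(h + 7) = h^3 + 3*h^2 - 49*h - 147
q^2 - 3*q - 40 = (q - 8)*(q + 5)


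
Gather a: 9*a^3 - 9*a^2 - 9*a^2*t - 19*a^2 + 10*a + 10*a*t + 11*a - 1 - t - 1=9*a^3 + a^2*(-9*t - 28) + a*(10*t + 21) - t - 2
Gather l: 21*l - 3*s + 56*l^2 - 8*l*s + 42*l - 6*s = 56*l^2 + l*(63 - 8*s) - 9*s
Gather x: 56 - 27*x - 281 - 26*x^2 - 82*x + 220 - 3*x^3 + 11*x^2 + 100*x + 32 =-3*x^3 - 15*x^2 - 9*x + 27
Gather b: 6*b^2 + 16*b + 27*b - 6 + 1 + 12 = 6*b^2 + 43*b + 7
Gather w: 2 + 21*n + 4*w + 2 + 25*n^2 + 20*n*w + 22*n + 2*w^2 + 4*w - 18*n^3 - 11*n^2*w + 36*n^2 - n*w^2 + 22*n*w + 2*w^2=-18*n^3 + 61*n^2 + 43*n + w^2*(4 - n) + w*(-11*n^2 + 42*n + 8) + 4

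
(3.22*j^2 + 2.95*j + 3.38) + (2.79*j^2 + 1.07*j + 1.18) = 6.01*j^2 + 4.02*j + 4.56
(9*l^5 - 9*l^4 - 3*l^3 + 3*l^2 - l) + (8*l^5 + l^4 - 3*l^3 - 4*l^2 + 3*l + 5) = 17*l^5 - 8*l^4 - 6*l^3 - l^2 + 2*l + 5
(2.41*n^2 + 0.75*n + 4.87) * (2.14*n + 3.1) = 5.1574*n^3 + 9.076*n^2 + 12.7468*n + 15.097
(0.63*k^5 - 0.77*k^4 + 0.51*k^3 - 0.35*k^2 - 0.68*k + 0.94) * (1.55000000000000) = 0.9765*k^5 - 1.1935*k^4 + 0.7905*k^3 - 0.5425*k^2 - 1.054*k + 1.457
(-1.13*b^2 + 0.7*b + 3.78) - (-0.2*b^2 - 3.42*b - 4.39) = -0.93*b^2 + 4.12*b + 8.17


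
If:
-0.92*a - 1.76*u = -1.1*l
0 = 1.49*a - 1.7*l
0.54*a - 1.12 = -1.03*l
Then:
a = 0.78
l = 0.68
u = 0.02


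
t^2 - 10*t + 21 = (t - 7)*(t - 3)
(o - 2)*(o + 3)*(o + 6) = o^3 + 7*o^2 - 36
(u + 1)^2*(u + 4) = u^3 + 6*u^2 + 9*u + 4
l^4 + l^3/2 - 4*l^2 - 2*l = l*(l - 2)*(l + 1/2)*(l + 2)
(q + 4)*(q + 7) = q^2 + 11*q + 28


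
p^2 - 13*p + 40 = (p - 8)*(p - 5)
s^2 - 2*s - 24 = (s - 6)*(s + 4)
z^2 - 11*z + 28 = (z - 7)*(z - 4)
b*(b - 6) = b^2 - 6*b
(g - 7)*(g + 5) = g^2 - 2*g - 35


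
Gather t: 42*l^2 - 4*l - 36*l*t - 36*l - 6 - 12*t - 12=42*l^2 - 40*l + t*(-36*l - 12) - 18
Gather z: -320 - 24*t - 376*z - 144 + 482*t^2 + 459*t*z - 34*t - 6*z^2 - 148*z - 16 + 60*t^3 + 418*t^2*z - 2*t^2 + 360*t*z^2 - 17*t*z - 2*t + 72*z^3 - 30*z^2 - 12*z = 60*t^3 + 480*t^2 - 60*t + 72*z^3 + z^2*(360*t - 36) + z*(418*t^2 + 442*t - 536) - 480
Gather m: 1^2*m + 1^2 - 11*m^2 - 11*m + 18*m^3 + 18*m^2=18*m^3 + 7*m^2 - 10*m + 1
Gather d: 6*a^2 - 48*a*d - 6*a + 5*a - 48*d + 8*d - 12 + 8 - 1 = 6*a^2 - a + d*(-48*a - 40) - 5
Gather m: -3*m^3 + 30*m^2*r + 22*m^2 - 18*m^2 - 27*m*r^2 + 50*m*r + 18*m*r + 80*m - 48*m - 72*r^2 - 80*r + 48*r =-3*m^3 + m^2*(30*r + 4) + m*(-27*r^2 + 68*r + 32) - 72*r^2 - 32*r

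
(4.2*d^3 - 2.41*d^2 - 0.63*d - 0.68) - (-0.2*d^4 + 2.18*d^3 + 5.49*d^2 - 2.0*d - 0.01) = 0.2*d^4 + 2.02*d^3 - 7.9*d^2 + 1.37*d - 0.67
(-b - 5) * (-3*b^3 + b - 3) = 3*b^4 + 15*b^3 - b^2 - 2*b + 15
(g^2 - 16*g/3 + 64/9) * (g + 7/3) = g^3 - 3*g^2 - 16*g/3 + 448/27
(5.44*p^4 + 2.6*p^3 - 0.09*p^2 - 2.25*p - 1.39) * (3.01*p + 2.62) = 16.3744*p^5 + 22.0788*p^4 + 6.5411*p^3 - 7.0083*p^2 - 10.0789*p - 3.6418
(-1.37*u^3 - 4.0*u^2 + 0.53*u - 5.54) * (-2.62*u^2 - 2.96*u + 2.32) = 3.5894*u^5 + 14.5352*u^4 + 7.273*u^3 + 3.666*u^2 + 17.628*u - 12.8528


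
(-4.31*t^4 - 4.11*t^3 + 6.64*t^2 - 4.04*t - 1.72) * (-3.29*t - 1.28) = 14.1799*t^5 + 19.0387*t^4 - 16.5848*t^3 + 4.7924*t^2 + 10.83*t + 2.2016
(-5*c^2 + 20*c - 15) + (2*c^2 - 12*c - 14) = -3*c^2 + 8*c - 29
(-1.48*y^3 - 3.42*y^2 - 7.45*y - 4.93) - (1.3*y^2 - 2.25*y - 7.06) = -1.48*y^3 - 4.72*y^2 - 5.2*y + 2.13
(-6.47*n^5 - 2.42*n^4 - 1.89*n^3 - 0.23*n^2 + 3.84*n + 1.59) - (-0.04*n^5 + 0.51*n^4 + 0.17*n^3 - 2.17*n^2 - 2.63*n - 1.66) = -6.43*n^5 - 2.93*n^4 - 2.06*n^3 + 1.94*n^2 + 6.47*n + 3.25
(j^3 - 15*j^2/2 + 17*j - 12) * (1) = j^3 - 15*j^2/2 + 17*j - 12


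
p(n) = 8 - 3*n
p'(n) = -3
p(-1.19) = 11.57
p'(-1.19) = -3.00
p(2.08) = 1.76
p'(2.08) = -3.00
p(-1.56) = 12.68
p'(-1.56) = -3.00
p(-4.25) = 20.75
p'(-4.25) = -3.00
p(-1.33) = 11.99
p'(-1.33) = -3.00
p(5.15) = -7.45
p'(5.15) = -3.00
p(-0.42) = 9.26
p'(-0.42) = -3.00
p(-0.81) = 10.43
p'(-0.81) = -3.00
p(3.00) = -1.00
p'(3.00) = -3.00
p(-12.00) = 44.00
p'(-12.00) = -3.00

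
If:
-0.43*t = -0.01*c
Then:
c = 43.0*t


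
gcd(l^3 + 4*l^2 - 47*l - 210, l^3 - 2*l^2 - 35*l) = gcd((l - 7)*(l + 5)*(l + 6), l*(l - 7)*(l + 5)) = l^2 - 2*l - 35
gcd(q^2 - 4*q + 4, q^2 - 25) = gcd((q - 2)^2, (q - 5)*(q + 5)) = 1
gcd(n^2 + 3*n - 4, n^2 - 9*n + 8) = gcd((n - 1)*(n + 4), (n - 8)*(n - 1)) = n - 1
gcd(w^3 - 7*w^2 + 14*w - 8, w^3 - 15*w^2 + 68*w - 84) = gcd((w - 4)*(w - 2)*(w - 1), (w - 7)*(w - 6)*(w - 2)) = w - 2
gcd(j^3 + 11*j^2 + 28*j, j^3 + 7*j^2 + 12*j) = j^2 + 4*j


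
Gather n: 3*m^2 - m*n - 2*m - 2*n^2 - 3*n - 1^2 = 3*m^2 - 2*m - 2*n^2 + n*(-m - 3) - 1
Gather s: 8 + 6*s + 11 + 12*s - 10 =18*s + 9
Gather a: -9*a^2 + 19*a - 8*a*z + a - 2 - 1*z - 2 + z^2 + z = -9*a^2 + a*(20 - 8*z) + z^2 - 4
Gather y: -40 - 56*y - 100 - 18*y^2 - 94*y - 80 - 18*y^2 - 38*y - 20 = -36*y^2 - 188*y - 240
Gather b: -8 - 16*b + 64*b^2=64*b^2 - 16*b - 8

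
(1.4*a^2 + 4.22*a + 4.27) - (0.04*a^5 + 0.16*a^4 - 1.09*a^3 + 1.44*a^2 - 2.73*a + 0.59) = -0.04*a^5 - 0.16*a^4 + 1.09*a^3 - 0.04*a^2 + 6.95*a + 3.68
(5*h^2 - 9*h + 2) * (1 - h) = -5*h^3 + 14*h^2 - 11*h + 2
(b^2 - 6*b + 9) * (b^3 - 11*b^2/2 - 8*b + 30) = b^5 - 23*b^4/2 + 34*b^3 + 57*b^2/2 - 252*b + 270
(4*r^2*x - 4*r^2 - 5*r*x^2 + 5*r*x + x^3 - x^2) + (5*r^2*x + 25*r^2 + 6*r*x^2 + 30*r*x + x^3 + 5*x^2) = 9*r^2*x + 21*r^2 + r*x^2 + 35*r*x + 2*x^3 + 4*x^2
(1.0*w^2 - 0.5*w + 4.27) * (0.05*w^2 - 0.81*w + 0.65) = 0.05*w^4 - 0.835*w^3 + 1.2685*w^2 - 3.7837*w + 2.7755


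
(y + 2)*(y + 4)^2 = y^3 + 10*y^2 + 32*y + 32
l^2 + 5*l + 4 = (l + 1)*(l + 4)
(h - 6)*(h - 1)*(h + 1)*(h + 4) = h^4 - 2*h^3 - 25*h^2 + 2*h + 24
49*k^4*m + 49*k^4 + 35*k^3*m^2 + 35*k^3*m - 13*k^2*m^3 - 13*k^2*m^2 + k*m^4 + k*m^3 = (-7*k + m)^2*(k + m)*(k*m + k)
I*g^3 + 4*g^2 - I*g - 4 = (g + 1)*(g - 4*I)*(I*g - I)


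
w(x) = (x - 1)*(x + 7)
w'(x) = 2*x + 6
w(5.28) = 52.56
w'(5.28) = 16.56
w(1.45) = 3.80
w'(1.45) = 8.90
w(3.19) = 22.32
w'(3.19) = 12.38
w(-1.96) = -14.92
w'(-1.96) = 2.08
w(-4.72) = -13.04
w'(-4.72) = -3.44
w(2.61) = 15.47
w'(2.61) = 11.22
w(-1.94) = -14.88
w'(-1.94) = 2.12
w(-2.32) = -15.54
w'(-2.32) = 1.36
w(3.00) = 20.00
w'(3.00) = 12.00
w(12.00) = 209.00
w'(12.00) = 30.00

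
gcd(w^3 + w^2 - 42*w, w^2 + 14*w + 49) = w + 7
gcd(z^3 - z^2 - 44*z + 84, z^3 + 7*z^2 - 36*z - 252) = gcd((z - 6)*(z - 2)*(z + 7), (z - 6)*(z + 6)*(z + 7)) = z^2 + z - 42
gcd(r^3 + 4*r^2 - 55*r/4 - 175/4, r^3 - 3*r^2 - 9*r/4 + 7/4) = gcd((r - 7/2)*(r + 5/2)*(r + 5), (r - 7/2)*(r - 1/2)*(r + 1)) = r - 7/2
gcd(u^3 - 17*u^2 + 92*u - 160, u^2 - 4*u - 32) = u - 8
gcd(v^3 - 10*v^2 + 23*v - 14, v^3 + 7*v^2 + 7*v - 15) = v - 1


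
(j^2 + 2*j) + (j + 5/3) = j^2 + 3*j + 5/3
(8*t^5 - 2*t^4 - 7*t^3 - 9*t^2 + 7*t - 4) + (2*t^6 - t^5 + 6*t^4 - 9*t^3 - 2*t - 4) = 2*t^6 + 7*t^5 + 4*t^4 - 16*t^3 - 9*t^2 + 5*t - 8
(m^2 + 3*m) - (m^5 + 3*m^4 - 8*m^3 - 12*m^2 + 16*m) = -m^5 - 3*m^4 + 8*m^3 + 13*m^2 - 13*m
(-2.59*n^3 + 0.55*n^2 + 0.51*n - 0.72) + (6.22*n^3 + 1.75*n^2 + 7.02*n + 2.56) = 3.63*n^3 + 2.3*n^2 + 7.53*n + 1.84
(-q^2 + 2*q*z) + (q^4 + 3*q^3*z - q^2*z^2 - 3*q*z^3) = q^4 + 3*q^3*z - q^2*z^2 - q^2 - 3*q*z^3 + 2*q*z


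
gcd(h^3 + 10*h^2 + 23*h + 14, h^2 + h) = h + 1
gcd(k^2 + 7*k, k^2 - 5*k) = k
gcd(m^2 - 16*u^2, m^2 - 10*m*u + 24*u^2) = -m + 4*u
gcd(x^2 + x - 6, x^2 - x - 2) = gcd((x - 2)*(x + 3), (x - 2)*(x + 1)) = x - 2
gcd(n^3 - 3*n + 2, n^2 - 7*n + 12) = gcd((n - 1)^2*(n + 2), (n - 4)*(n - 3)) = 1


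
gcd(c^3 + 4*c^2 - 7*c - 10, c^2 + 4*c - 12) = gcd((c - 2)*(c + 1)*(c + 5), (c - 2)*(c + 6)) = c - 2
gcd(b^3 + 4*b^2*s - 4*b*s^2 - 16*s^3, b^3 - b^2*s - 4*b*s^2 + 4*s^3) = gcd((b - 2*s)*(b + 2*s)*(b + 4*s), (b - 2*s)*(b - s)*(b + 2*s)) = -b^2 + 4*s^2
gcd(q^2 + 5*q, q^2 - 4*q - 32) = 1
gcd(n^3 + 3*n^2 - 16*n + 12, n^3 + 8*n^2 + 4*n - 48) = n^2 + 4*n - 12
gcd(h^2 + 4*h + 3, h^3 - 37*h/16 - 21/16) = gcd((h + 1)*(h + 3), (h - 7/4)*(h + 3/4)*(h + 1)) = h + 1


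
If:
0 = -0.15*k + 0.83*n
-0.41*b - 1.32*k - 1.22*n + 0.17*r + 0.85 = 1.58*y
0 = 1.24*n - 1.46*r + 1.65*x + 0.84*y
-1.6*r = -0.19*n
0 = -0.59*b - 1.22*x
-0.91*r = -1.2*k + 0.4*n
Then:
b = 0.44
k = 0.00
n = 0.00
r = 0.00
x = -0.22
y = 0.42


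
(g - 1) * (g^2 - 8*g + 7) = g^3 - 9*g^2 + 15*g - 7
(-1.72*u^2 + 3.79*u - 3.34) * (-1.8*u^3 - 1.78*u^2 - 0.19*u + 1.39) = 3.096*u^5 - 3.7604*u^4 - 0.4074*u^3 + 2.8343*u^2 + 5.9027*u - 4.6426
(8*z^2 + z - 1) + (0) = 8*z^2 + z - 1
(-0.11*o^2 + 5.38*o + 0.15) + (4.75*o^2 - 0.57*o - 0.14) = 4.64*o^2 + 4.81*o + 0.00999999999999998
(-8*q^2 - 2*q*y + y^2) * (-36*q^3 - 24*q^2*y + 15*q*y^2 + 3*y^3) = 288*q^5 + 264*q^4*y - 108*q^3*y^2 - 78*q^2*y^3 + 9*q*y^4 + 3*y^5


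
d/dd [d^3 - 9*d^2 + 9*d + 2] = 3*d^2 - 18*d + 9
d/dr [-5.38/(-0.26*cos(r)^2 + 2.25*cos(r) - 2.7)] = (2.7976*cos(r) - 12.105)*sin(r)/(0.26*cos(r)^2 - 2.25*cos(r) + 2.7)^2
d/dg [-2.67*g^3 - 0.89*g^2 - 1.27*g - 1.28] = -8.01*g^2 - 1.78*g - 1.27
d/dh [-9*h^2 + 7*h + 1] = 7 - 18*h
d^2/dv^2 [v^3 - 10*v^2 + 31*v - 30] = 6*v - 20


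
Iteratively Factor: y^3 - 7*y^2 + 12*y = (y)*(y^2 - 7*y + 12) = y*(y - 4)*(y - 3)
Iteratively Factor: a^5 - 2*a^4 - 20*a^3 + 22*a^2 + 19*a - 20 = (a + 4)*(a^4 - 6*a^3 + 4*a^2 + 6*a - 5) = (a - 5)*(a + 4)*(a^3 - a^2 - a + 1) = (a - 5)*(a + 1)*(a + 4)*(a^2 - 2*a + 1) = (a - 5)*(a - 1)*(a + 1)*(a + 4)*(a - 1)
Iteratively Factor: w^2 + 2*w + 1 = (w + 1)*(w + 1)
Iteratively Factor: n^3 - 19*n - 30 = (n - 5)*(n^2 + 5*n + 6) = (n - 5)*(n + 2)*(n + 3)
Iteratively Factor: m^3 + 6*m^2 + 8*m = (m)*(m^2 + 6*m + 8) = m*(m + 2)*(m + 4)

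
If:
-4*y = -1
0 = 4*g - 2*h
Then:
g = h/2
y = 1/4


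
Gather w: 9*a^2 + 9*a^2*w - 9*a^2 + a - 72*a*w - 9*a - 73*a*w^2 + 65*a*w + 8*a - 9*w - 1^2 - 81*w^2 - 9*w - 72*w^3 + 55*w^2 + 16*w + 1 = -72*w^3 + w^2*(-73*a - 26) + w*(9*a^2 - 7*a - 2)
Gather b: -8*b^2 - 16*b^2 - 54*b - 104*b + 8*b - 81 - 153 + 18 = -24*b^2 - 150*b - 216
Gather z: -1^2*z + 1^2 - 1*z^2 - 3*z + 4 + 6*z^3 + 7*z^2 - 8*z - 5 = 6*z^3 + 6*z^2 - 12*z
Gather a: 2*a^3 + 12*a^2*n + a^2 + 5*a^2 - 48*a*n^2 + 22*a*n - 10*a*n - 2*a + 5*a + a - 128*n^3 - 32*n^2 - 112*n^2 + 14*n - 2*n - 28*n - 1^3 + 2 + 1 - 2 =2*a^3 + a^2*(12*n + 6) + a*(-48*n^2 + 12*n + 4) - 128*n^3 - 144*n^2 - 16*n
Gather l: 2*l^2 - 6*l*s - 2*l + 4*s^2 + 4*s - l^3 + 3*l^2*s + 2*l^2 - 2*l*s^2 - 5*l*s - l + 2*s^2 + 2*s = -l^3 + l^2*(3*s + 4) + l*(-2*s^2 - 11*s - 3) + 6*s^2 + 6*s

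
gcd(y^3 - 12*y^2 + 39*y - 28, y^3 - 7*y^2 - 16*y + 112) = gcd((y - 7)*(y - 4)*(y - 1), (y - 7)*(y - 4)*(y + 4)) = y^2 - 11*y + 28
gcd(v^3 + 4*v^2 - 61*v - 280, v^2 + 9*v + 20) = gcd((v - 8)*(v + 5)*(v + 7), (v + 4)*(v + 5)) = v + 5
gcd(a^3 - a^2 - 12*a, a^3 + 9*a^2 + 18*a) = a^2 + 3*a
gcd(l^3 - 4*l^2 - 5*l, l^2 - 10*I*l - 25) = 1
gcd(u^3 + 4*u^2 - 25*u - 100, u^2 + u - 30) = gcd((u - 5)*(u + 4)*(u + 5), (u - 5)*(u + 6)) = u - 5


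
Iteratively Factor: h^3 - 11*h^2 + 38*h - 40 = (h - 5)*(h^2 - 6*h + 8) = (h - 5)*(h - 2)*(h - 4)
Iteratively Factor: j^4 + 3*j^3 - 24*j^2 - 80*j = (j - 5)*(j^3 + 8*j^2 + 16*j) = j*(j - 5)*(j^2 + 8*j + 16) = j*(j - 5)*(j + 4)*(j + 4)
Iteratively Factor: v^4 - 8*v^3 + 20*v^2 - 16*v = (v - 2)*(v^3 - 6*v^2 + 8*v) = (v - 4)*(v - 2)*(v^2 - 2*v) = v*(v - 4)*(v - 2)*(v - 2)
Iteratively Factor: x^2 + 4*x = (x)*(x + 4)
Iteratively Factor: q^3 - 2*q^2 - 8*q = (q + 2)*(q^2 - 4*q) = q*(q + 2)*(q - 4)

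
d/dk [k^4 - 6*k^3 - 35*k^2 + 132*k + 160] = 4*k^3 - 18*k^2 - 70*k + 132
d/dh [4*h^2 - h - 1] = 8*h - 1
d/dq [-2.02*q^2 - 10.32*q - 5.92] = -4.04*q - 10.32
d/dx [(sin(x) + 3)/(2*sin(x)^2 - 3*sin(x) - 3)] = (-12*sin(x) + cos(2*x) + 5)*cos(x)/(3*sin(x) + cos(2*x) + 2)^2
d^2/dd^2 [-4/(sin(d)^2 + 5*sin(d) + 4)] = 4*(4*sin(d)^3 + 11*sin(d)^2 - 8*sin(d) - 42)/((sin(d) + 1)^2*(sin(d) + 4)^3)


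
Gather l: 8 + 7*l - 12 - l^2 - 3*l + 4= -l^2 + 4*l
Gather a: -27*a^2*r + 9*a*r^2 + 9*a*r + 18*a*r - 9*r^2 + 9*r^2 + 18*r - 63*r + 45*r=-27*a^2*r + a*(9*r^2 + 27*r)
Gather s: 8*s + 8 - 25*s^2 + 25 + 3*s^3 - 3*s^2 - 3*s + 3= 3*s^3 - 28*s^2 + 5*s + 36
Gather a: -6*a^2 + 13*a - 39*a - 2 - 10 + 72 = -6*a^2 - 26*a + 60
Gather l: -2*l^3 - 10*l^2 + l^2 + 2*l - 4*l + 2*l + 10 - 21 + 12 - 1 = -2*l^3 - 9*l^2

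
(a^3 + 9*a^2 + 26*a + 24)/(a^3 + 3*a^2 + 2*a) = (a^2 + 7*a + 12)/(a*(a + 1))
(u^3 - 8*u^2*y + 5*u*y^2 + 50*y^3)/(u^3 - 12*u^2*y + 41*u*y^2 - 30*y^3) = (u^2 - 3*u*y - 10*y^2)/(u^2 - 7*u*y + 6*y^2)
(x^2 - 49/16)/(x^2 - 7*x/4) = (x + 7/4)/x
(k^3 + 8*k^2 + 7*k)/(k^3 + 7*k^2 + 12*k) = (k^2 + 8*k + 7)/(k^2 + 7*k + 12)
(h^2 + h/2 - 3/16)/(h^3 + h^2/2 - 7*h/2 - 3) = (2*h^2 + h - 3/8)/(2*h^3 + h^2 - 7*h - 6)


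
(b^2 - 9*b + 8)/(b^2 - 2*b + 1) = (b - 8)/(b - 1)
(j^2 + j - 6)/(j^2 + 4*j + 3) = (j - 2)/(j + 1)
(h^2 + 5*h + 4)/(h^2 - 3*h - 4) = (h + 4)/(h - 4)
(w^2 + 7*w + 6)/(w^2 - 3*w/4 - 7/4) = 4*(w + 6)/(4*w - 7)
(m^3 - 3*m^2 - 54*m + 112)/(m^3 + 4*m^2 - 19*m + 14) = (m - 8)/(m - 1)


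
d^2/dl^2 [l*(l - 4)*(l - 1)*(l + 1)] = 12*l^2 - 24*l - 2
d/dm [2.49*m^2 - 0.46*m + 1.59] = 4.98*m - 0.46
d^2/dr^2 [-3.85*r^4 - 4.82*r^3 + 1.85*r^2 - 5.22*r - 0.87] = -46.2*r^2 - 28.92*r + 3.7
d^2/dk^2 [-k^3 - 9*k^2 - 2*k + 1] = -6*k - 18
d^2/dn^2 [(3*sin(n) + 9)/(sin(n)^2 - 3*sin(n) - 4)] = 3*(-sin(n)^4 - 14*sin(n)^3 + 19*sin(n)^2 - 64*sin(n) + 54)/((sin(n) - 4)^3*(sin(n) + 1)^2)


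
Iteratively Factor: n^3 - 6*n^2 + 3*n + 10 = (n - 2)*(n^2 - 4*n - 5) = (n - 5)*(n - 2)*(n + 1)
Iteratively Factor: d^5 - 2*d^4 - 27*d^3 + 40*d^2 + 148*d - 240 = (d - 5)*(d^4 + 3*d^3 - 12*d^2 - 20*d + 48) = (d - 5)*(d + 4)*(d^3 - d^2 - 8*d + 12) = (d - 5)*(d - 2)*(d + 4)*(d^2 + d - 6) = (d - 5)*(d - 2)*(d + 3)*(d + 4)*(d - 2)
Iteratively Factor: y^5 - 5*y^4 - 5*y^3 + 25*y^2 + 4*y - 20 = (y - 1)*(y^4 - 4*y^3 - 9*y^2 + 16*y + 20) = (y - 2)*(y - 1)*(y^3 - 2*y^2 - 13*y - 10) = (y - 2)*(y - 1)*(y + 1)*(y^2 - 3*y - 10) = (y - 2)*(y - 1)*(y + 1)*(y + 2)*(y - 5)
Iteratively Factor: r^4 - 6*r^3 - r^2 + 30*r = (r)*(r^3 - 6*r^2 - r + 30) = r*(r - 3)*(r^2 - 3*r - 10) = r*(r - 5)*(r - 3)*(r + 2)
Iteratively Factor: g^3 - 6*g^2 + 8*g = (g - 2)*(g^2 - 4*g) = (g - 4)*(g - 2)*(g)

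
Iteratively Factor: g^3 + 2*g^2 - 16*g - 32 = (g + 4)*(g^2 - 2*g - 8) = (g - 4)*(g + 4)*(g + 2)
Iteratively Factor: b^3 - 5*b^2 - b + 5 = (b - 1)*(b^2 - 4*b - 5) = (b - 1)*(b + 1)*(b - 5)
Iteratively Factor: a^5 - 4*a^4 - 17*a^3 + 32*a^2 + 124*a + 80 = (a + 2)*(a^4 - 6*a^3 - 5*a^2 + 42*a + 40) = (a + 2)^2*(a^3 - 8*a^2 + 11*a + 20) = (a + 1)*(a + 2)^2*(a^2 - 9*a + 20) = (a - 5)*(a + 1)*(a + 2)^2*(a - 4)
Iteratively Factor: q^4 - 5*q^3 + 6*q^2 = (q)*(q^3 - 5*q^2 + 6*q) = q*(q - 3)*(q^2 - 2*q) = q*(q - 3)*(q - 2)*(q)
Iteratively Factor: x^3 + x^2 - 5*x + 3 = (x + 3)*(x^2 - 2*x + 1) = (x - 1)*(x + 3)*(x - 1)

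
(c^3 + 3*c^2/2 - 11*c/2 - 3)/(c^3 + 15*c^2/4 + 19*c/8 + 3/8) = 4*(c - 2)/(4*c + 1)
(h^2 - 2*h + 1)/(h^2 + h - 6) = (h^2 - 2*h + 1)/(h^2 + h - 6)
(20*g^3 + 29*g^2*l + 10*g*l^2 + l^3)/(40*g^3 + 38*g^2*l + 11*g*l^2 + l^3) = (g + l)/(2*g + l)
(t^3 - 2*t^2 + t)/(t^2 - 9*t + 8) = t*(t - 1)/(t - 8)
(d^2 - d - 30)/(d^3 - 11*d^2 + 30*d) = (d + 5)/(d*(d - 5))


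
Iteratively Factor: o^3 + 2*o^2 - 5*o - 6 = (o + 3)*(o^2 - o - 2) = (o - 2)*(o + 3)*(o + 1)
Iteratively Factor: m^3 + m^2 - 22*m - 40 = (m + 2)*(m^2 - m - 20) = (m - 5)*(m + 2)*(m + 4)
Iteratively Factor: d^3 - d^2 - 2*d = (d + 1)*(d^2 - 2*d) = d*(d + 1)*(d - 2)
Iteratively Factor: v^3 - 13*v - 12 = (v - 4)*(v^2 + 4*v + 3) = (v - 4)*(v + 3)*(v + 1)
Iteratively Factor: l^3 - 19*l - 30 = (l + 3)*(l^2 - 3*l - 10) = (l + 2)*(l + 3)*(l - 5)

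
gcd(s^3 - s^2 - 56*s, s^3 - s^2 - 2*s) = s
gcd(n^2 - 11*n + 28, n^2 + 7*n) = 1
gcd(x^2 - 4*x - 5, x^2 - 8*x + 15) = x - 5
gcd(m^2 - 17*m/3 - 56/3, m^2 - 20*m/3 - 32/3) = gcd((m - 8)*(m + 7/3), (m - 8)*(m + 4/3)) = m - 8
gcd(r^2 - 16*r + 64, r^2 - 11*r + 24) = r - 8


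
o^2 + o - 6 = (o - 2)*(o + 3)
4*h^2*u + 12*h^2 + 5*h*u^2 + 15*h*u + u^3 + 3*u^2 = (h + u)*(4*h + u)*(u + 3)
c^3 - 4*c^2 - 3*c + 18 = (c - 3)^2*(c + 2)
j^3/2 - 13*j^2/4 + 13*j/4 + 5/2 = (j/2 + 1/4)*(j - 5)*(j - 2)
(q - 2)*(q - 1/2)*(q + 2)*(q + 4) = q^4 + 7*q^3/2 - 6*q^2 - 14*q + 8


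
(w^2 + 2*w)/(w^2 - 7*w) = (w + 2)/(w - 7)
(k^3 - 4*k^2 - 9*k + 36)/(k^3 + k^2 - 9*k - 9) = (k - 4)/(k + 1)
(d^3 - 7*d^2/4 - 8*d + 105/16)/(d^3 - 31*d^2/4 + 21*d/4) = (d^2 - d - 35/4)/(d*(d - 7))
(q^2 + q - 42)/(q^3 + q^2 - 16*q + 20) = (q^2 + q - 42)/(q^3 + q^2 - 16*q + 20)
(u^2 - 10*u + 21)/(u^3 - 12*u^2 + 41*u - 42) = 1/(u - 2)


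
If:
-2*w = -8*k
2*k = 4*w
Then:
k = 0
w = 0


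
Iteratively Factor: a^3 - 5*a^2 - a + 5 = (a + 1)*(a^2 - 6*a + 5) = (a - 1)*(a + 1)*(a - 5)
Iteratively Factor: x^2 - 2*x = (x - 2)*(x)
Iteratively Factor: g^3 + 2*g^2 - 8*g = (g + 4)*(g^2 - 2*g) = (g - 2)*(g + 4)*(g)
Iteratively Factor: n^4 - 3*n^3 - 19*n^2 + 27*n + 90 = (n + 3)*(n^3 - 6*n^2 - n + 30) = (n + 2)*(n + 3)*(n^2 - 8*n + 15) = (n - 3)*(n + 2)*(n + 3)*(n - 5)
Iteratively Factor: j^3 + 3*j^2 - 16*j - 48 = (j + 3)*(j^2 - 16) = (j + 3)*(j + 4)*(j - 4)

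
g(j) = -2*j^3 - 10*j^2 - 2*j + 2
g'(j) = -6*j^2 - 20*j - 2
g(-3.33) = -28.38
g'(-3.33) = -1.93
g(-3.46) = -27.95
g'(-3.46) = -4.63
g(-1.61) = -12.35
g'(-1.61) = 14.65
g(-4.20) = -17.82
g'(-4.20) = -23.84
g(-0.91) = -2.95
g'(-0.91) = 11.23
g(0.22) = 1.05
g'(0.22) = -6.69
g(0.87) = -8.63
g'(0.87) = -23.94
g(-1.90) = -16.58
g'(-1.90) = 14.34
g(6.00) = -802.00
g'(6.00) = -338.00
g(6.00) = -802.00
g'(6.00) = -338.00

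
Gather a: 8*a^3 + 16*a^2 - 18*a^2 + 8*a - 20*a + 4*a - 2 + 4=8*a^3 - 2*a^2 - 8*a + 2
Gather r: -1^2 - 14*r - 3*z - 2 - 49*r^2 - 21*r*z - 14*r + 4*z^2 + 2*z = -49*r^2 + r*(-21*z - 28) + 4*z^2 - z - 3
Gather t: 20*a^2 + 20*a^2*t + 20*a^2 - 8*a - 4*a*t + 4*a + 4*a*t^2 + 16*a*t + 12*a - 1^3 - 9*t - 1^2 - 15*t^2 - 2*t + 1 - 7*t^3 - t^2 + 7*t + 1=40*a^2 + 8*a - 7*t^3 + t^2*(4*a - 16) + t*(20*a^2 + 12*a - 4)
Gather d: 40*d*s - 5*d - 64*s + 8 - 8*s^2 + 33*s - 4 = d*(40*s - 5) - 8*s^2 - 31*s + 4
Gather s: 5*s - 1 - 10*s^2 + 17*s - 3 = -10*s^2 + 22*s - 4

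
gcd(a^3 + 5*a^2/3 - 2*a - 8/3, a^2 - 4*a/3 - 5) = 1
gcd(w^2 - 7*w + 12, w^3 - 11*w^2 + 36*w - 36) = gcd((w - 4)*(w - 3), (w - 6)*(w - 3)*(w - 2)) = w - 3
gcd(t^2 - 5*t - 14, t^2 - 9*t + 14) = t - 7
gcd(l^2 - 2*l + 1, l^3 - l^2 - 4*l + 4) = l - 1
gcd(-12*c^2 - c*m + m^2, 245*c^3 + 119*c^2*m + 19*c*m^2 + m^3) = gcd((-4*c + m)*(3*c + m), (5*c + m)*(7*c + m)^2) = 1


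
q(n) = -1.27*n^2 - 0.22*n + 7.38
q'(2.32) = -6.11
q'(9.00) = -23.08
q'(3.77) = -9.80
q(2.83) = -3.41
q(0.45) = 7.02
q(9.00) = -97.47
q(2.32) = 0.03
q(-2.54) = -0.25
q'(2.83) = -7.41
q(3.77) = -11.50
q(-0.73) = 6.86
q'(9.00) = -23.08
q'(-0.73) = 1.63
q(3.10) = -5.51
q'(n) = -2.54*n - 0.22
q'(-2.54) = 6.23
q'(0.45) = -1.36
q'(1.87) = -4.97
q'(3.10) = -8.09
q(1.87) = 2.53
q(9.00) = -97.47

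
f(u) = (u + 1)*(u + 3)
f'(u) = 2*u + 4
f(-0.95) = 0.10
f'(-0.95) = 2.10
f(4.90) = 46.61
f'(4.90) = 13.80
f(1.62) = 12.10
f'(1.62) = 7.24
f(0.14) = 3.58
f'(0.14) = 4.28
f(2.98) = 23.80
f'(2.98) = 9.96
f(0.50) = 5.25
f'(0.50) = 5.00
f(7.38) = 86.98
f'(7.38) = 18.76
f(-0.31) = 1.86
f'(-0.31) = 3.38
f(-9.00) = 48.00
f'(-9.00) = -14.00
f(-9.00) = 48.00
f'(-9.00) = -14.00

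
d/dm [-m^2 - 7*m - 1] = -2*m - 7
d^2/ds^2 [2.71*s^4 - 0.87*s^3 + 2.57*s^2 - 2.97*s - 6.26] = 32.52*s^2 - 5.22*s + 5.14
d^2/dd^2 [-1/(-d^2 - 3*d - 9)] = 2*(-d^2 - 3*d + (2*d + 3)^2 - 9)/(d^2 + 3*d + 9)^3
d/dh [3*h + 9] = 3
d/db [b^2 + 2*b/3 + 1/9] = 2*b + 2/3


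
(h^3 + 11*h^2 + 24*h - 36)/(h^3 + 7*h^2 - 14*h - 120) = (h^2 + 5*h - 6)/(h^2 + h - 20)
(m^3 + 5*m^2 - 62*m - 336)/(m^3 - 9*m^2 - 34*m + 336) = (m + 7)/(m - 7)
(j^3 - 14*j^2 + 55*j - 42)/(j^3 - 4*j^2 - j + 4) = (j^2 - 13*j + 42)/(j^2 - 3*j - 4)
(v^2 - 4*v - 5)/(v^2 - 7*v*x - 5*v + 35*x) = (-v - 1)/(-v + 7*x)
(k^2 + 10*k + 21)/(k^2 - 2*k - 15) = (k + 7)/(k - 5)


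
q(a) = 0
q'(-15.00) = 0.00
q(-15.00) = 0.00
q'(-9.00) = 0.00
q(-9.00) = 0.00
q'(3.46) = 0.00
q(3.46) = 0.00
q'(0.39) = 0.00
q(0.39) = 0.00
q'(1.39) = 0.00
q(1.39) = 0.00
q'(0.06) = 0.00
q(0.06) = 0.00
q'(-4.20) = 0.00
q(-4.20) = 0.00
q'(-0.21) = 0.00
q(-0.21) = 0.00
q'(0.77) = 0.00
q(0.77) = 0.00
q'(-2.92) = 0.00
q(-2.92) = 0.00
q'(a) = 0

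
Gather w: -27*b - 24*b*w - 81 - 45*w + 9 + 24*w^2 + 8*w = -27*b + 24*w^2 + w*(-24*b - 37) - 72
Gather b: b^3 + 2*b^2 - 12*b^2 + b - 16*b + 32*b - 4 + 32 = b^3 - 10*b^2 + 17*b + 28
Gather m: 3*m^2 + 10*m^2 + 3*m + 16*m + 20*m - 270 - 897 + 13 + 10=13*m^2 + 39*m - 1144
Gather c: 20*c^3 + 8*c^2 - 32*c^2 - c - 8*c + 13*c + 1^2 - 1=20*c^3 - 24*c^2 + 4*c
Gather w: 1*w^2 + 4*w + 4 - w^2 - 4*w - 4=0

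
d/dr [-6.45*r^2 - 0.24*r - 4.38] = -12.9*r - 0.24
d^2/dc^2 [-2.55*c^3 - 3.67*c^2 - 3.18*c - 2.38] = -15.3*c - 7.34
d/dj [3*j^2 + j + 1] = 6*j + 1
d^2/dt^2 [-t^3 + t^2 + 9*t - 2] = 2 - 6*t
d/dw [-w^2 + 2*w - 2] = 2 - 2*w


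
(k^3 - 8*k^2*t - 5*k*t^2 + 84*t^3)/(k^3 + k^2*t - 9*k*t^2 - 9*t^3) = (-k^2 + 11*k*t - 28*t^2)/(-k^2 + 2*k*t + 3*t^2)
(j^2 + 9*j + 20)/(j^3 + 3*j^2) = (j^2 + 9*j + 20)/(j^2*(j + 3))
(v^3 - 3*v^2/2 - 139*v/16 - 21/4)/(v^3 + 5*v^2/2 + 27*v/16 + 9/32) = 2*(4*v^2 - 9*v - 28)/(8*v^2 + 14*v + 3)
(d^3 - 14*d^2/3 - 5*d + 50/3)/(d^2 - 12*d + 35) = (3*d^2 + d - 10)/(3*(d - 7))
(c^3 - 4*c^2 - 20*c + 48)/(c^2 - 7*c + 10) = (c^2 - 2*c - 24)/(c - 5)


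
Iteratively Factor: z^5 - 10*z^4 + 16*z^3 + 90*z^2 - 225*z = (z)*(z^4 - 10*z^3 + 16*z^2 + 90*z - 225) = z*(z - 3)*(z^3 - 7*z^2 - 5*z + 75) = z*(z - 3)*(z + 3)*(z^2 - 10*z + 25) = z*(z - 5)*(z - 3)*(z + 3)*(z - 5)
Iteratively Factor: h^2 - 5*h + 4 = (h - 1)*(h - 4)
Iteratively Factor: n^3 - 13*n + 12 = (n - 1)*(n^2 + n - 12) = (n - 1)*(n + 4)*(n - 3)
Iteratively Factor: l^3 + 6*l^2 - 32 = (l + 4)*(l^2 + 2*l - 8) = (l + 4)^2*(l - 2)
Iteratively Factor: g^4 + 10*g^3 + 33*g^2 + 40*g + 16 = (g + 4)*(g^3 + 6*g^2 + 9*g + 4) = (g + 1)*(g + 4)*(g^2 + 5*g + 4) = (g + 1)*(g + 4)^2*(g + 1)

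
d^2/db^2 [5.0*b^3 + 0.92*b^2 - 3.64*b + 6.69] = 30.0*b + 1.84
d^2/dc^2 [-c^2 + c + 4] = -2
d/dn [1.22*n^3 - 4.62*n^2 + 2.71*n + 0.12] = 3.66*n^2 - 9.24*n + 2.71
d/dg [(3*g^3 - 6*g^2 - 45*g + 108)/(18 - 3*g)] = 2*(-g^3 + 10*g^2 - 12*g - 27)/(g^2 - 12*g + 36)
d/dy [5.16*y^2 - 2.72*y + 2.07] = 10.32*y - 2.72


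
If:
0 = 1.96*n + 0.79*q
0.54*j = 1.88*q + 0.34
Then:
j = 3.48148148148148*q + 0.62962962962963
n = -0.403061224489796*q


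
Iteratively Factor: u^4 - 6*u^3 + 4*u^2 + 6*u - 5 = (u - 5)*(u^3 - u^2 - u + 1) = (u - 5)*(u - 1)*(u^2 - 1) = (u - 5)*(u - 1)^2*(u + 1)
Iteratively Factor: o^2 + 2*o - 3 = (o - 1)*(o + 3)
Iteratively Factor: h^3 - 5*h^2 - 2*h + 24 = (h + 2)*(h^2 - 7*h + 12) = (h - 3)*(h + 2)*(h - 4)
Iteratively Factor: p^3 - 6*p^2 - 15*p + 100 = (p + 4)*(p^2 - 10*p + 25) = (p - 5)*(p + 4)*(p - 5)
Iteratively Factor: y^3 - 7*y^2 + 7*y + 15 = (y - 5)*(y^2 - 2*y - 3) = (y - 5)*(y - 3)*(y + 1)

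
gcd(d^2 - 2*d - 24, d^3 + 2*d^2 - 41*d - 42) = d - 6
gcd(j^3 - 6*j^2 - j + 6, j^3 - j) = j^2 - 1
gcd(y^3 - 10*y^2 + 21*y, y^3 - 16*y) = y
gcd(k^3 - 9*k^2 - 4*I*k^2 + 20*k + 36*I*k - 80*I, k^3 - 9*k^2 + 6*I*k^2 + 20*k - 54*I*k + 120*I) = k^2 - 9*k + 20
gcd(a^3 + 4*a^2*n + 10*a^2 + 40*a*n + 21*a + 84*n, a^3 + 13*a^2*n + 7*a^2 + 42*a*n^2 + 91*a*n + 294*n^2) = a + 7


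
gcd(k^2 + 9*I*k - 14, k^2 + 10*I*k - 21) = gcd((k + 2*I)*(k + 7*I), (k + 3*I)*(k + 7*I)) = k + 7*I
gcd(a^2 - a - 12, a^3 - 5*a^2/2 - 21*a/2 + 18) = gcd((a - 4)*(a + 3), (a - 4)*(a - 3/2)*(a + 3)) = a^2 - a - 12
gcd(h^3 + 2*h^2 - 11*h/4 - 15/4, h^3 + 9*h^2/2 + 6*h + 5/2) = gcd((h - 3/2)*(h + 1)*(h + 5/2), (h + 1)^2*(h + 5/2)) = h^2 + 7*h/2 + 5/2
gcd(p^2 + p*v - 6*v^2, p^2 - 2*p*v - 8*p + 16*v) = p - 2*v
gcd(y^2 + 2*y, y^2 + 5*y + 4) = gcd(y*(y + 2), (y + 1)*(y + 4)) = 1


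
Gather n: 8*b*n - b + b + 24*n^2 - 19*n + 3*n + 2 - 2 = 24*n^2 + n*(8*b - 16)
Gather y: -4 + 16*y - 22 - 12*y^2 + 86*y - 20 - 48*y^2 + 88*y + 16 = -60*y^2 + 190*y - 30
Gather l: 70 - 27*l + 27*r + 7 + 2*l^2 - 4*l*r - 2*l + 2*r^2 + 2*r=2*l^2 + l*(-4*r - 29) + 2*r^2 + 29*r + 77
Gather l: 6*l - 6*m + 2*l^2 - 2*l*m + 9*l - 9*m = 2*l^2 + l*(15 - 2*m) - 15*m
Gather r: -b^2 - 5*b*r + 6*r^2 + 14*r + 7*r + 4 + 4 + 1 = -b^2 + 6*r^2 + r*(21 - 5*b) + 9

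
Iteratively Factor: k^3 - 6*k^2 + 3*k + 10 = (k - 5)*(k^2 - k - 2) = (k - 5)*(k - 2)*(k + 1)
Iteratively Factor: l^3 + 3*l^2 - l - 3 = (l - 1)*(l^2 + 4*l + 3) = (l - 1)*(l + 1)*(l + 3)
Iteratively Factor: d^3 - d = (d)*(d^2 - 1) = d*(d + 1)*(d - 1)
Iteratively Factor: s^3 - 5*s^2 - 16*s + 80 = (s + 4)*(s^2 - 9*s + 20) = (s - 5)*(s + 4)*(s - 4)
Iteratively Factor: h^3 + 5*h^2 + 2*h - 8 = (h + 2)*(h^2 + 3*h - 4) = (h - 1)*(h + 2)*(h + 4)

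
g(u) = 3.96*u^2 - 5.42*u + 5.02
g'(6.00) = 42.10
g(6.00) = 115.06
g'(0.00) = -5.42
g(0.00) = 5.02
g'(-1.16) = -14.61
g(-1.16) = 16.64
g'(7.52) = 54.14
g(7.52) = 188.20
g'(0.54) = -1.14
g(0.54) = 3.25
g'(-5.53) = -49.22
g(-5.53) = 156.09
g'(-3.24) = -31.08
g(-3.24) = 64.15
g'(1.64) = 7.57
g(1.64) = 6.78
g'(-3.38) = -32.19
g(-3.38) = 68.58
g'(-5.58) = -49.61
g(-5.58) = 158.56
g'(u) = 7.92*u - 5.42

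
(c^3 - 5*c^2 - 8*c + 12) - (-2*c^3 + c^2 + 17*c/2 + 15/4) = 3*c^3 - 6*c^2 - 33*c/2 + 33/4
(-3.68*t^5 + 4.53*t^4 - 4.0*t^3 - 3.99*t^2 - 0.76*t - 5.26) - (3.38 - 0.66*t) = -3.68*t^5 + 4.53*t^4 - 4.0*t^3 - 3.99*t^2 - 0.1*t - 8.64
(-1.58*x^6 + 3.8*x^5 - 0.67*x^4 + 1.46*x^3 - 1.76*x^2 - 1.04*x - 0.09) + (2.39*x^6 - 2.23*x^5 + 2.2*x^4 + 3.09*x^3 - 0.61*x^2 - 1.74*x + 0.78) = 0.81*x^6 + 1.57*x^5 + 1.53*x^4 + 4.55*x^3 - 2.37*x^2 - 2.78*x + 0.69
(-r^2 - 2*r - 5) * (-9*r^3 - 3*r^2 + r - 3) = 9*r^5 + 21*r^4 + 50*r^3 + 16*r^2 + r + 15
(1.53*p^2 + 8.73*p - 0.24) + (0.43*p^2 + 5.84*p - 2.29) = 1.96*p^2 + 14.57*p - 2.53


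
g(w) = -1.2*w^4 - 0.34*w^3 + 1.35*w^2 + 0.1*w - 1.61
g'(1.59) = -17.48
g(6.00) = -1581.05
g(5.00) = -759.86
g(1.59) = -7.07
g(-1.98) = -12.32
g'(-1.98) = 28.01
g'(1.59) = -17.48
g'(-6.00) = 983.98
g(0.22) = -1.53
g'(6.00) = -1057.22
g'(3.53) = -214.22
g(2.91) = -84.32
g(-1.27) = -1.98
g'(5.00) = -611.90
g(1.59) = -7.07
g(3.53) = -185.72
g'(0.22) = 0.59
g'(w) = -4.8*w^3 - 1.02*w^2 + 2.7*w + 0.1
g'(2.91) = -118.96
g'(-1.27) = 4.86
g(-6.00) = -1435.37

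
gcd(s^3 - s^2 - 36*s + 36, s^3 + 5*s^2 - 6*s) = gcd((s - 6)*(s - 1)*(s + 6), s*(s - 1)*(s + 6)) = s^2 + 5*s - 6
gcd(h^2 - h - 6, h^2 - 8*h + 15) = h - 3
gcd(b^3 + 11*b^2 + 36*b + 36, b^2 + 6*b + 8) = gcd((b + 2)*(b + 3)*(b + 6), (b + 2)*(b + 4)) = b + 2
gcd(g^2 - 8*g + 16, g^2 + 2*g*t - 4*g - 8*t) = g - 4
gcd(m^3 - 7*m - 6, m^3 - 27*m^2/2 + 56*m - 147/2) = m - 3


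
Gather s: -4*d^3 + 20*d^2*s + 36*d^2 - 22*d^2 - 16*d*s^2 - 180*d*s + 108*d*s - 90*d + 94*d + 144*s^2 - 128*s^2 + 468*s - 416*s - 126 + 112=-4*d^3 + 14*d^2 + 4*d + s^2*(16 - 16*d) + s*(20*d^2 - 72*d + 52) - 14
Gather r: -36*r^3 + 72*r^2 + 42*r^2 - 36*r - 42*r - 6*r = -36*r^3 + 114*r^2 - 84*r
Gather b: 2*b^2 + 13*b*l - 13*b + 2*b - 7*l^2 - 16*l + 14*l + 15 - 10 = 2*b^2 + b*(13*l - 11) - 7*l^2 - 2*l + 5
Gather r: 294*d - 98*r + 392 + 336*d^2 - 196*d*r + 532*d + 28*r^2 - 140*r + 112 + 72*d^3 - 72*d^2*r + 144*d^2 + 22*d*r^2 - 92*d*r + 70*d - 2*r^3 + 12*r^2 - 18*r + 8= 72*d^3 + 480*d^2 + 896*d - 2*r^3 + r^2*(22*d + 40) + r*(-72*d^2 - 288*d - 256) + 512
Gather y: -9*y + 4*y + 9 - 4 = 5 - 5*y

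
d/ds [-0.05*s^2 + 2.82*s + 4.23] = 2.82 - 0.1*s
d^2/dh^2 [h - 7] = 0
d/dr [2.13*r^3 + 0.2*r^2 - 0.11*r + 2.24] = 6.39*r^2 + 0.4*r - 0.11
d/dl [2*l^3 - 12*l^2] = 6*l*(l - 4)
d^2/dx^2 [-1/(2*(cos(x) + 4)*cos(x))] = ((1 - cos(2*x))^2 - 15*cos(x) + 9*cos(2*x) + 3*cos(3*x) - 27)/(2*(cos(x) + 4)^3*cos(x)^3)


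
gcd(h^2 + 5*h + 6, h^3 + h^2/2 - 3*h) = h + 2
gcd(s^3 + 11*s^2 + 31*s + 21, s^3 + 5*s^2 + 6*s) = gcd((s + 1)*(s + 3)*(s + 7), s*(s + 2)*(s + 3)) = s + 3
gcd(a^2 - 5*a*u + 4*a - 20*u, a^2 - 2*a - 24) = a + 4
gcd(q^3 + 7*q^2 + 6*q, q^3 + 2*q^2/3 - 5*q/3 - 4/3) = q + 1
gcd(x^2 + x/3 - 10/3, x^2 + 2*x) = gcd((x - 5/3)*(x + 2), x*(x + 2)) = x + 2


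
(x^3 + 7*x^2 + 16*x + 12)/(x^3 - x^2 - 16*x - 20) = (x + 3)/(x - 5)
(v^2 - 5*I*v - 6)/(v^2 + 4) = (v - 3*I)/(v + 2*I)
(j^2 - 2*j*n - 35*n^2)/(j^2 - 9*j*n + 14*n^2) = (j + 5*n)/(j - 2*n)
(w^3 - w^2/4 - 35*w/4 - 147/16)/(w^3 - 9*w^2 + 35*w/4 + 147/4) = (w + 7/4)/(w - 7)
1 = 1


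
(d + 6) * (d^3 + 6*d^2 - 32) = d^4 + 12*d^3 + 36*d^2 - 32*d - 192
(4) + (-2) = 2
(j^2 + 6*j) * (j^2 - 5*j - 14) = j^4 + j^3 - 44*j^2 - 84*j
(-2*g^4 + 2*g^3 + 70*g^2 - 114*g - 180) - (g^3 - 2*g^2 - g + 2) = -2*g^4 + g^3 + 72*g^2 - 113*g - 182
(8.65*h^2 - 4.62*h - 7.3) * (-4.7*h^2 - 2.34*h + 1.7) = -40.655*h^4 + 1.473*h^3 + 59.8258*h^2 + 9.228*h - 12.41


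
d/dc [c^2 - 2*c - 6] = 2*c - 2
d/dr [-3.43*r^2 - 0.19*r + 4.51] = -6.86*r - 0.19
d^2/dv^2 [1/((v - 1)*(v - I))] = 2*((v - 1)^2 + (v - 1)*(v - I) + (v - I)^2)/((v - 1)^3*(v - I)^3)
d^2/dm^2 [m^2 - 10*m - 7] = 2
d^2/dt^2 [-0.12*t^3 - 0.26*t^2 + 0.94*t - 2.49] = -0.72*t - 0.52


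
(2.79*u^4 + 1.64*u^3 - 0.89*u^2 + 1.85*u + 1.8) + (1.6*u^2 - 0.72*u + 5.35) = 2.79*u^4 + 1.64*u^3 + 0.71*u^2 + 1.13*u + 7.15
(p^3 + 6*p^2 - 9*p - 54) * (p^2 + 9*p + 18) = p^5 + 15*p^4 + 63*p^3 - 27*p^2 - 648*p - 972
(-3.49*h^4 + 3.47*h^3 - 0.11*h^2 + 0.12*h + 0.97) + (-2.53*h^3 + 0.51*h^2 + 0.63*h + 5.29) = -3.49*h^4 + 0.94*h^3 + 0.4*h^2 + 0.75*h + 6.26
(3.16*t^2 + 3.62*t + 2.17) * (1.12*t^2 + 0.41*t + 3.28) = 3.5392*t^4 + 5.35*t^3 + 14.2794*t^2 + 12.7633*t + 7.1176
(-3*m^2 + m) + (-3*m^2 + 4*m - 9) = -6*m^2 + 5*m - 9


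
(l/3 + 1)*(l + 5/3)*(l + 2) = l^3/3 + 20*l^2/9 + 43*l/9 + 10/3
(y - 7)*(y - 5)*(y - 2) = y^3 - 14*y^2 + 59*y - 70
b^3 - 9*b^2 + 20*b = b*(b - 5)*(b - 4)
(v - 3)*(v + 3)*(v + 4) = v^3 + 4*v^2 - 9*v - 36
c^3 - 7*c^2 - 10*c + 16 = (c - 8)*(c - 1)*(c + 2)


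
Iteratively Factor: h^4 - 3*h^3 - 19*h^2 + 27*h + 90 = (h + 3)*(h^3 - 6*h^2 - h + 30) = (h - 3)*(h + 3)*(h^2 - 3*h - 10) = (h - 5)*(h - 3)*(h + 3)*(h + 2)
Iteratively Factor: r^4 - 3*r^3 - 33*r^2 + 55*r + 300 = (r + 4)*(r^3 - 7*r^2 - 5*r + 75) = (r - 5)*(r + 4)*(r^2 - 2*r - 15) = (r - 5)*(r + 3)*(r + 4)*(r - 5)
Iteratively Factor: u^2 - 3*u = (u)*(u - 3)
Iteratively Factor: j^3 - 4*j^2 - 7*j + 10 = (j - 5)*(j^2 + j - 2) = (j - 5)*(j - 1)*(j + 2)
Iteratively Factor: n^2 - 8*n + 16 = (n - 4)*(n - 4)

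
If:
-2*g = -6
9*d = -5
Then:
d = -5/9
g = 3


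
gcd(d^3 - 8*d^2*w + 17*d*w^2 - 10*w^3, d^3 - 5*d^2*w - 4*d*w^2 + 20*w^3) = d^2 - 7*d*w + 10*w^2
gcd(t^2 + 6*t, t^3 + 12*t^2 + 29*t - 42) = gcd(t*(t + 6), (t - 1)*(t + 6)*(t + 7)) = t + 6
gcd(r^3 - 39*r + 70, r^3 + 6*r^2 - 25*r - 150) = r - 5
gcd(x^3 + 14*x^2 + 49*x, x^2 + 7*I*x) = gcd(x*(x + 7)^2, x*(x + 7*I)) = x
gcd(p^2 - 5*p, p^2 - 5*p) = p^2 - 5*p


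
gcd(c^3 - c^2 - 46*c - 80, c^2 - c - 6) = c + 2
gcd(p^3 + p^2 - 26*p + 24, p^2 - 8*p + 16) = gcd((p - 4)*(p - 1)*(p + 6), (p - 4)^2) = p - 4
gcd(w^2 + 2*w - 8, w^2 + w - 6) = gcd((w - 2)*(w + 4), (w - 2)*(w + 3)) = w - 2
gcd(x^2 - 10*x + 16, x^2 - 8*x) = x - 8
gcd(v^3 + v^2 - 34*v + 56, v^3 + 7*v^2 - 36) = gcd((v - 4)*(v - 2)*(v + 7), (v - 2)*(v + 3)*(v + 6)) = v - 2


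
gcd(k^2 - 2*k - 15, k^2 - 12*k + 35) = k - 5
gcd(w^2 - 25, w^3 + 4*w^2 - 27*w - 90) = w - 5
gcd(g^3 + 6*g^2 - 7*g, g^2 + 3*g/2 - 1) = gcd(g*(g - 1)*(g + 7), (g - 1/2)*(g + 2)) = 1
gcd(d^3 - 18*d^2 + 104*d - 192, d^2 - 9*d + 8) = d - 8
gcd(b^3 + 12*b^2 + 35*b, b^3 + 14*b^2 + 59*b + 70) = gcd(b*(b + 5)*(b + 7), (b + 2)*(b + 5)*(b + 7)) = b^2 + 12*b + 35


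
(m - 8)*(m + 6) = m^2 - 2*m - 48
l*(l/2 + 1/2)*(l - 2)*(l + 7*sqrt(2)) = l^4/2 - l^3/2 + 7*sqrt(2)*l^3/2 - 7*sqrt(2)*l^2/2 - l^2 - 7*sqrt(2)*l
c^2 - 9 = (c - 3)*(c + 3)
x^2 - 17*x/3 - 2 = (x - 6)*(x + 1/3)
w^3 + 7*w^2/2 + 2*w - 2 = (w - 1/2)*(w + 2)^2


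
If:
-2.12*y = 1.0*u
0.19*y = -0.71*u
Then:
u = 0.00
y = 0.00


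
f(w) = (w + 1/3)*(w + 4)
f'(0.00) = 4.33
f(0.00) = 1.33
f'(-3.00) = -1.67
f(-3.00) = -2.67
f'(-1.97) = 0.39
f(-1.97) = -3.32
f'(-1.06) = 2.21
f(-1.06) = -2.14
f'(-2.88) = -1.43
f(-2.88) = -2.85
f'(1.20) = 6.73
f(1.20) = 7.97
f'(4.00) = 12.33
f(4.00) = 34.67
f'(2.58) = 9.49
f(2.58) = 19.17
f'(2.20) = 8.73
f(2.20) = 15.71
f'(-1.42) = 1.49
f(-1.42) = -2.80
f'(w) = 2*w + 13/3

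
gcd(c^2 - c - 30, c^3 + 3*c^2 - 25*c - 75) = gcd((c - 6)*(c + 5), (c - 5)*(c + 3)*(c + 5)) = c + 5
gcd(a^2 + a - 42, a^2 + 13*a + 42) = a + 7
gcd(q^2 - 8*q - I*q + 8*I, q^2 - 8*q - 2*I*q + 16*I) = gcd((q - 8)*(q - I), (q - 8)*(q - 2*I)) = q - 8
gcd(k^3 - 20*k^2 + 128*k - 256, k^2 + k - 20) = k - 4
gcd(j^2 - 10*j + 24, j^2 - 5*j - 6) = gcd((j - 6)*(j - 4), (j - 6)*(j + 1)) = j - 6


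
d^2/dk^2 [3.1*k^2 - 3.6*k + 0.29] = 6.20000000000000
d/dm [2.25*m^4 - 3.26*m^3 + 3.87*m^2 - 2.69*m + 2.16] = 9.0*m^3 - 9.78*m^2 + 7.74*m - 2.69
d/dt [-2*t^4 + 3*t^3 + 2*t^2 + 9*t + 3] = -8*t^3 + 9*t^2 + 4*t + 9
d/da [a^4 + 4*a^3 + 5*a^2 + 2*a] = 4*a^3 + 12*a^2 + 10*a + 2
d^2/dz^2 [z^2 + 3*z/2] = 2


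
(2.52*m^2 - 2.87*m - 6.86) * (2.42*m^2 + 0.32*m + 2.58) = 6.0984*m^4 - 6.139*m^3 - 11.018*m^2 - 9.5998*m - 17.6988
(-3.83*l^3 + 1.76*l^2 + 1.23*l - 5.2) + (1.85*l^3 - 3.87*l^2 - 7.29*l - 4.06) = -1.98*l^3 - 2.11*l^2 - 6.06*l - 9.26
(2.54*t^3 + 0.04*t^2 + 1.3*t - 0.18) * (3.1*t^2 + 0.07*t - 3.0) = 7.874*t^5 + 0.3018*t^4 - 3.5872*t^3 - 0.587*t^2 - 3.9126*t + 0.54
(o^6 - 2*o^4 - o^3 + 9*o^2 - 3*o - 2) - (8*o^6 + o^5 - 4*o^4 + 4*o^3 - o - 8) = -7*o^6 - o^5 + 2*o^4 - 5*o^3 + 9*o^2 - 2*o + 6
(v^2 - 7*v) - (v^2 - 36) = 36 - 7*v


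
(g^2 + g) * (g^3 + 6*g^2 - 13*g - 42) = g^5 + 7*g^4 - 7*g^3 - 55*g^2 - 42*g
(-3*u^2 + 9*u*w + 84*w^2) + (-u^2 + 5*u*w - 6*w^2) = -4*u^2 + 14*u*w + 78*w^2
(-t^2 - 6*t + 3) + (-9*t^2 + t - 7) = -10*t^2 - 5*t - 4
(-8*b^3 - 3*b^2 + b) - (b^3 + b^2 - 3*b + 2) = -9*b^3 - 4*b^2 + 4*b - 2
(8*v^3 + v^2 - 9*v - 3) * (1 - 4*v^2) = -32*v^5 - 4*v^4 + 44*v^3 + 13*v^2 - 9*v - 3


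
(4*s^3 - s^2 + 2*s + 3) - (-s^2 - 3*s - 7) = 4*s^3 + 5*s + 10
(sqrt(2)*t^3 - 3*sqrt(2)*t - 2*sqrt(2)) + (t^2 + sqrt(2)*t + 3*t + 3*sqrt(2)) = sqrt(2)*t^3 + t^2 - 2*sqrt(2)*t + 3*t + sqrt(2)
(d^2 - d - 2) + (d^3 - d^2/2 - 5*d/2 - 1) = d^3 + d^2/2 - 7*d/2 - 3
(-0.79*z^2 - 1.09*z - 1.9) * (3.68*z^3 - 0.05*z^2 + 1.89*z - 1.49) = -2.9072*z^5 - 3.9717*z^4 - 8.4306*z^3 - 0.788*z^2 - 1.9669*z + 2.831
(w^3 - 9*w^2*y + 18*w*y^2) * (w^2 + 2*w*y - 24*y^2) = w^5 - 7*w^4*y - 24*w^3*y^2 + 252*w^2*y^3 - 432*w*y^4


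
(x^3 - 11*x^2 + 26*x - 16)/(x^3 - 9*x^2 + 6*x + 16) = (x - 1)/(x + 1)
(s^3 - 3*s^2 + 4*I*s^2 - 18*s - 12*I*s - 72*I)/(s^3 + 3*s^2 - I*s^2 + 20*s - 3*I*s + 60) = (s - 6)/(s - 5*I)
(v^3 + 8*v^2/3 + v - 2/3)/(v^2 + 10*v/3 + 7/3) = (3*v^2 + 5*v - 2)/(3*v + 7)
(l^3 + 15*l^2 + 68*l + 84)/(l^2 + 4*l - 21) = (l^2 + 8*l + 12)/(l - 3)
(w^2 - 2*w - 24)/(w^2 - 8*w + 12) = (w + 4)/(w - 2)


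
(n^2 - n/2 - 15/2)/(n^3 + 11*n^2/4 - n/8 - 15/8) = 4*(n - 3)/(4*n^2 + n - 3)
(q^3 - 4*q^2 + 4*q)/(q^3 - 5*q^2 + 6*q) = (q - 2)/(q - 3)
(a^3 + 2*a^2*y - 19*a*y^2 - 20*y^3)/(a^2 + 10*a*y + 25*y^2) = (a^2 - 3*a*y - 4*y^2)/(a + 5*y)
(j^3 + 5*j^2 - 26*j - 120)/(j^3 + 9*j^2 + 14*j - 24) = (j - 5)/(j - 1)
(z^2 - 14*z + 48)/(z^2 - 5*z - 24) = (z - 6)/(z + 3)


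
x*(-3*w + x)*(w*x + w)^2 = -3*w^3*x^3 - 6*w^3*x^2 - 3*w^3*x + w^2*x^4 + 2*w^2*x^3 + w^2*x^2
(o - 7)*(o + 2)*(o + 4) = o^3 - o^2 - 34*o - 56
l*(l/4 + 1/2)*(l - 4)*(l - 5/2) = l^4/4 - 9*l^3/8 - 3*l^2/4 + 5*l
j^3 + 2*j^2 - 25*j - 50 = (j - 5)*(j + 2)*(j + 5)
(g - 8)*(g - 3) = g^2 - 11*g + 24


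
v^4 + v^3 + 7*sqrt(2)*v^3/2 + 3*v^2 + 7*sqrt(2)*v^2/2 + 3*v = v*(v + 1)*(v + sqrt(2)/2)*(v + 3*sqrt(2))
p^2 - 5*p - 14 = (p - 7)*(p + 2)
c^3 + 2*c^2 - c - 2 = (c - 1)*(c + 1)*(c + 2)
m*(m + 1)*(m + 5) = m^3 + 6*m^2 + 5*m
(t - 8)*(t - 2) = t^2 - 10*t + 16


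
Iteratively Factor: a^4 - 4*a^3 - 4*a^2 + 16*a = (a)*(a^3 - 4*a^2 - 4*a + 16) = a*(a - 4)*(a^2 - 4) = a*(a - 4)*(a + 2)*(a - 2)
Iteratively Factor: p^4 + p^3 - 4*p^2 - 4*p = (p + 2)*(p^3 - p^2 - 2*p) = (p + 1)*(p + 2)*(p^2 - 2*p) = (p - 2)*(p + 1)*(p + 2)*(p)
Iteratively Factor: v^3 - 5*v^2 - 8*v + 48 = (v - 4)*(v^2 - v - 12) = (v - 4)*(v + 3)*(v - 4)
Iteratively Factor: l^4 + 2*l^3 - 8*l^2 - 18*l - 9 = (l + 3)*(l^3 - l^2 - 5*l - 3) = (l + 1)*(l + 3)*(l^2 - 2*l - 3) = (l - 3)*(l + 1)*(l + 3)*(l + 1)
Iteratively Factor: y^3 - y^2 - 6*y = (y + 2)*(y^2 - 3*y) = (y - 3)*(y + 2)*(y)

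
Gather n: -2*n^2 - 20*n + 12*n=-2*n^2 - 8*n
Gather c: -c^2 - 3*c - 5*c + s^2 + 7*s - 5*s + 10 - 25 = -c^2 - 8*c + s^2 + 2*s - 15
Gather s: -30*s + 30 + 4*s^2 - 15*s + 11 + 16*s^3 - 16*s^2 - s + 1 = 16*s^3 - 12*s^2 - 46*s + 42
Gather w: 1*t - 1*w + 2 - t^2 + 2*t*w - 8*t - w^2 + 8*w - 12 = -t^2 - 7*t - w^2 + w*(2*t + 7) - 10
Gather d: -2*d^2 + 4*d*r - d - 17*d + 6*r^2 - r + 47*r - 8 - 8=-2*d^2 + d*(4*r - 18) + 6*r^2 + 46*r - 16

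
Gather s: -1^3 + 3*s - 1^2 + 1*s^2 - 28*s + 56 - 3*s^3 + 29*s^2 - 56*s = -3*s^3 + 30*s^2 - 81*s + 54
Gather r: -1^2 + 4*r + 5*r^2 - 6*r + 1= 5*r^2 - 2*r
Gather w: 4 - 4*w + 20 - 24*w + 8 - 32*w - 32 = -60*w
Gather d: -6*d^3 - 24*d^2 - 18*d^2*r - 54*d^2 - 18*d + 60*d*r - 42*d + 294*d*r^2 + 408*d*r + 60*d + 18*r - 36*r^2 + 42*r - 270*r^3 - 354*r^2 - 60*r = -6*d^3 + d^2*(-18*r - 78) + d*(294*r^2 + 468*r) - 270*r^3 - 390*r^2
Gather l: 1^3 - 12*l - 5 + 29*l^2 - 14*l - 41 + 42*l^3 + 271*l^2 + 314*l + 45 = 42*l^3 + 300*l^2 + 288*l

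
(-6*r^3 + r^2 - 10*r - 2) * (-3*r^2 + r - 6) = 18*r^5 - 9*r^4 + 67*r^3 - 10*r^2 + 58*r + 12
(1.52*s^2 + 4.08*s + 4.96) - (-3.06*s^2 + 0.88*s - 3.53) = 4.58*s^2 + 3.2*s + 8.49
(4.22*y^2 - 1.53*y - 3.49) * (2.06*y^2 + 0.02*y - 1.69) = 8.6932*y^4 - 3.0674*y^3 - 14.3518*y^2 + 2.5159*y + 5.8981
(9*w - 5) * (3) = 27*w - 15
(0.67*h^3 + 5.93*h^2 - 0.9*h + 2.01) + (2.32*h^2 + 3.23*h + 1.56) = 0.67*h^3 + 8.25*h^2 + 2.33*h + 3.57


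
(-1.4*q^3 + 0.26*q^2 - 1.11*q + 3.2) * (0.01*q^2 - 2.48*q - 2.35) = -0.014*q^5 + 3.4746*q^4 + 2.6341*q^3 + 2.1738*q^2 - 5.3275*q - 7.52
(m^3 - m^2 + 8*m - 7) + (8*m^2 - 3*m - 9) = m^3 + 7*m^2 + 5*m - 16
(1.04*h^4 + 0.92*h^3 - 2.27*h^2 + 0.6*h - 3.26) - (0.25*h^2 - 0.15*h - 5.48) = 1.04*h^4 + 0.92*h^3 - 2.52*h^2 + 0.75*h + 2.22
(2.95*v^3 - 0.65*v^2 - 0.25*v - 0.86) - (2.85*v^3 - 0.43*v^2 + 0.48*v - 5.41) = 0.1*v^3 - 0.22*v^2 - 0.73*v + 4.55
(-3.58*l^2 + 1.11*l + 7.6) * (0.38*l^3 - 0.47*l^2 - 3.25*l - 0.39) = -1.3604*l^5 + 2.1044*l^4 + 14.0013*l^3 - 5.7833*l^2 - 25.1329*l - 2.964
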